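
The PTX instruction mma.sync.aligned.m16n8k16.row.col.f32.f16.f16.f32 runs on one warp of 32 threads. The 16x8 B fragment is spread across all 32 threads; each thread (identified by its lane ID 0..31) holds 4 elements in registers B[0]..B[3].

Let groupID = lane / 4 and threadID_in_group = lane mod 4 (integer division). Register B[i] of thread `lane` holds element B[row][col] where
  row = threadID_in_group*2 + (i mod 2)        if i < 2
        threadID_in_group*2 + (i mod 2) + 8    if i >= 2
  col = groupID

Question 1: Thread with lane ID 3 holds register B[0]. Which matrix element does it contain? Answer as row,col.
lane 3: G=0 (3/4), T=3 (3%4)
i=0: r=3*2+0+0=6, c=G=0

6,0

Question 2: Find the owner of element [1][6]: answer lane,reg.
c:6=>grp=6  r:1=>rB=0,tig=0,lo=1
L=6*4+0=24  i=0*2+1=1

24,1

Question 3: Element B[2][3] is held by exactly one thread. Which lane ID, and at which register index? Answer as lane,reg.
c: 3->gid=3  r: 2->r8=0,tid=1,i&1=0
L=3*4+1=13  i=0*2+0=0

13,0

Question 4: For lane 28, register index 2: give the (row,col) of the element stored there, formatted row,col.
8,7

lane 28: g=7 (28/4), t=0 (28%4)
i=2: r=0*2+0+8=8, c=g=7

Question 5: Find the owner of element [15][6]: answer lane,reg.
c=6->g=6  r=15->rb=1,t=3,b0=1
L=6*4+3=27  i=1*2+1=3

27,3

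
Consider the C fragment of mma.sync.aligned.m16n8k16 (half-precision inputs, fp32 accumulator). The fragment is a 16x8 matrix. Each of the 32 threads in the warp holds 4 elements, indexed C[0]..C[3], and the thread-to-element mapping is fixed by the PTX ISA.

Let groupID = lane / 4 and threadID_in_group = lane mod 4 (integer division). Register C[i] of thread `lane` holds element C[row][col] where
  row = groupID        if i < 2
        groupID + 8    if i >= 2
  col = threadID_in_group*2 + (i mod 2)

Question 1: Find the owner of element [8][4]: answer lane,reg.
2,2

r=8→G=0,rhi=1  c=4→T=2,p=0
L=0*4+2=2  i=1*2+0=2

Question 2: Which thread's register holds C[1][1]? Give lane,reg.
4,1

r:1=>grp=1,rB=0  c:1=>tig=0,lo=1
L=1*4+0=4  i=0*2+1=1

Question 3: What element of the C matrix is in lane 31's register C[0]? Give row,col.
7,6

31: grp=7,tig=3
[0] (7+0,3*2+0) = (7,6)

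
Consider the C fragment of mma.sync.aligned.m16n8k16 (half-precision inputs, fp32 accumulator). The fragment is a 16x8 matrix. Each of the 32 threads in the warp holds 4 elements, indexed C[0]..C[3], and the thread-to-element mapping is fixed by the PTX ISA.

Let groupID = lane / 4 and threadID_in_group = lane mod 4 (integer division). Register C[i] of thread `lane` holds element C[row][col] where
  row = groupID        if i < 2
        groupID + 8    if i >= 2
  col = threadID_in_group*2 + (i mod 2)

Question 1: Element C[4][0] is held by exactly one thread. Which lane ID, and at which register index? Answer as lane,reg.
r=4⇒gr=4,Rb=0  c=0⇒th=0,odd=0
L=4*4+0=16  i=0*2+0=0

16,0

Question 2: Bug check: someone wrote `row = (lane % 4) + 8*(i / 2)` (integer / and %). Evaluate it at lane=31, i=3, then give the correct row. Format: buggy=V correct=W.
`(lane % 4) + 8*(i / 2)`[31,3]⇒11
lane 31⇒31/4=7, 31 mod 4=3
i=3  r:7+8⇒15  c:2·3+1⇒7
row: 11 vs 15

buggy=11 correct=15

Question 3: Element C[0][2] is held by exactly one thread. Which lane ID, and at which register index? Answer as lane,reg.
1,0

r=0→G=0,rhi=0  c=2→T=1,p=0
L=0*4+1=1  i=0*2+0=0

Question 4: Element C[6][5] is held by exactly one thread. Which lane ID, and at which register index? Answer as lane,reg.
26,1

r: 6->gid=6,r8=0  c: 5->tid=2,i&1=1
L=6*4+2=26  i=0*2+1=1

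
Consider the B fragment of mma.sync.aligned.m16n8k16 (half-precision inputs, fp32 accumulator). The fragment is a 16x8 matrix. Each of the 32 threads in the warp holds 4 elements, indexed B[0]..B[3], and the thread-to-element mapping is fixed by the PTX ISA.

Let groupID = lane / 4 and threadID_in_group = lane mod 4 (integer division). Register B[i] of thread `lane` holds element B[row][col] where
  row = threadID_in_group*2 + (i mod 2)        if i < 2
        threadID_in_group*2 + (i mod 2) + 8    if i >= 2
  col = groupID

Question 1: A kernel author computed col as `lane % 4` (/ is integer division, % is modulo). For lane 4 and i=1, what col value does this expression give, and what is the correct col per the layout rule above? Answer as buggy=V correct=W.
`lane % 4`[4,1]->0
L=4->gid=4>>2=1, tid=4&3=0
[1]->row 0·2+1+0=1  col gid=1
col: 0 vs 1

buggy=0 correct=1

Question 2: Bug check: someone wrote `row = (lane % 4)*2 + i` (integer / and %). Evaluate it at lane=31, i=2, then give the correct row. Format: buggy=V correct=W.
buggy=8 correct=14

`(lane % 4)*2 + i`[31,2]->8
L=31->gid=31>>2=7, tid=31&3=3
[2]->row 3·2+0+8=14  col gid=7
row: 8 vs 14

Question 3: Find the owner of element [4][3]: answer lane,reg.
c: 3->gid=3  r: 4->r8=0,tid=2,i&1=0
L=3*4+2=14  i=0*2+0=0

14,0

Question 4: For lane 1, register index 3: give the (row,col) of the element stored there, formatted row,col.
L=1->g=1>>2=0, t=1&3=1
[3]->row 1·2+1+8=11  col g=0

11,0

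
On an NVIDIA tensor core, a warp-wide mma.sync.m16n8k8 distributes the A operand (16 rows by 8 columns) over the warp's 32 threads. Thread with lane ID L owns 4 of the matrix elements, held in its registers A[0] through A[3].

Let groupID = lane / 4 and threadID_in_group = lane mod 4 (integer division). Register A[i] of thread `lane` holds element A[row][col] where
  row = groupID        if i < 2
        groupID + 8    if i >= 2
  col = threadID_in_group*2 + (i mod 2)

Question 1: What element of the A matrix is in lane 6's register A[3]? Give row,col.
9,5

L=6⇒gr=6>>2=1, th=6&3=2
[3]⇒row 1+8=9  col 2·2+1=5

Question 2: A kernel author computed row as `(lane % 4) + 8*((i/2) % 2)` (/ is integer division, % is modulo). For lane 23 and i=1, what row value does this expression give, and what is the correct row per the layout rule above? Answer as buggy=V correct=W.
`(lane % 4) + 8*((i/2) % 2)`[23,1]->3
lane 23: g=5 (23/4), t=3 (23%4)
i=1: r=5+0=5, c=3*2+1=7
row: 3 vs 5

buggy=3 correct=5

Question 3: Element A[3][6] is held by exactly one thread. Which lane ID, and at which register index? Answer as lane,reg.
15,0

r=3->g=3,rb=0  c=6->t=3,b0=0
L=3*4+3=15  i=0*2+0=0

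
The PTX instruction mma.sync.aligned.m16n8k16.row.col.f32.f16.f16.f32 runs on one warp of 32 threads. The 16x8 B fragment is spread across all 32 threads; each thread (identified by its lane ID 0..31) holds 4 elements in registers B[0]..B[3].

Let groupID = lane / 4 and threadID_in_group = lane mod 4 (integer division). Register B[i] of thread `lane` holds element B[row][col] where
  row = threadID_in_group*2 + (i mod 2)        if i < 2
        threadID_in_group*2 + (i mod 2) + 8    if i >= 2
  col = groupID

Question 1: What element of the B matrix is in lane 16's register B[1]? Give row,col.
1,4

lane 16: gid=4 (16/4), tid=0 (16%4)
i=1: r=0*2+1+0=1, c=gid=4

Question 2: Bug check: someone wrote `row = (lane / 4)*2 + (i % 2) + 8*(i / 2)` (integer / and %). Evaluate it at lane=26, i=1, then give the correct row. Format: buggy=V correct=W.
`(lane / 4)*2 + (i % 2) + 8*(i / 2)`[26,1]=>13
L=26=>grp=26>>2=6, tig=26&3=2
[1]=>row 2·2+1+0=5  col grp=6
row: 13 vs 5

buggy=13 correct=5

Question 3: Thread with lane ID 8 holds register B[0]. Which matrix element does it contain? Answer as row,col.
0,2

lane 8: g=2 (8/4), t=0 (8%4)
i=0: r=0*2+0+0=0, c=g=2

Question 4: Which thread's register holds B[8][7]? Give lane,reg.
c=7→G=7  r=8→rhi=1,T=0,p=0
L=7*4+0=28  i=1*2+0=2

28,2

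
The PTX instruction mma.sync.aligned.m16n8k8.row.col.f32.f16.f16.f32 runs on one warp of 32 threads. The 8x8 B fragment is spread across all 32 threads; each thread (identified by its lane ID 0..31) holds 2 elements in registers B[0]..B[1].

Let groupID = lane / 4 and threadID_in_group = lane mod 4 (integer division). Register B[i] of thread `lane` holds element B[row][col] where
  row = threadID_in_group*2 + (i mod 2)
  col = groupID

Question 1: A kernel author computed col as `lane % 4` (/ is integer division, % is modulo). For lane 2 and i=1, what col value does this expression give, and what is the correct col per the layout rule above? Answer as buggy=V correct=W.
buggy=2 correct=0

`lane % 4`[2,1]->2
lane 2: gid=0 (2/4), tid=2 (2%4)
i=1: r=2*2+1=5, c=gid=0
col: 2 vs 0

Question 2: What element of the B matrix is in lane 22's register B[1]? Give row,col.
lane 22: g=5 (22/4), t=2 (22%4)
i=1: r=2*2+1=5, c=g=5

5,5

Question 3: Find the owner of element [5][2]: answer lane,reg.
10,1

c=2⇒gr=2  r=5⇒th=2,odd=1
L=2*4+2=10  i=1=1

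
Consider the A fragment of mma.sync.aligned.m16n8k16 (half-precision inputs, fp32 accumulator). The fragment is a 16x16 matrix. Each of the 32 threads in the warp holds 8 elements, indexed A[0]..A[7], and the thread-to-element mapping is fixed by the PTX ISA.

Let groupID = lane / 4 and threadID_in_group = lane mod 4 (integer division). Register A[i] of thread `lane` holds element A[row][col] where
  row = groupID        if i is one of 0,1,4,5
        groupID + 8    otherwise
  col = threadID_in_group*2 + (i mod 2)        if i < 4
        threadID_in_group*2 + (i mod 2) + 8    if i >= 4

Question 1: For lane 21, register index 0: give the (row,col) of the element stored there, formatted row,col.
5,2

L=21->gid=21>>2=5, tid=21&3=1
[0]->row 5+0=5  col 1·2+0+0=2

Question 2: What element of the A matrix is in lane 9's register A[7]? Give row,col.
10,11

lane 9: gid=2 (9/4), tid=1 (9%4)
i=7: r=2+8=10, c=1*2+1+8=11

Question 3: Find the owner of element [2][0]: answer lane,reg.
8,0

r=2→G=2,rhi=0  c=0→chi=0,T=0,p=0
L=2*4+0=8  i=0*4+0*2+0=0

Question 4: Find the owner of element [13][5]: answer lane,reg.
22,3

r=13->g=5,rb=1  c=5->cb=0,t=2,b0=1
L=5*4+2=22  i=0*4+1*2+1=3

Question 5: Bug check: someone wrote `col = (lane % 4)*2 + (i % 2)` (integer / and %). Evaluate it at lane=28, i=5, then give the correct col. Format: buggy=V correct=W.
buggy=1 correct=9

`(lane % 4)*2 + (i % 2)`[28,5]->1
lane 28->28/4=7, 28 mod 4=0
i=5  r:7+0->7  c:2·0+1+8->9
col: 1 vs 9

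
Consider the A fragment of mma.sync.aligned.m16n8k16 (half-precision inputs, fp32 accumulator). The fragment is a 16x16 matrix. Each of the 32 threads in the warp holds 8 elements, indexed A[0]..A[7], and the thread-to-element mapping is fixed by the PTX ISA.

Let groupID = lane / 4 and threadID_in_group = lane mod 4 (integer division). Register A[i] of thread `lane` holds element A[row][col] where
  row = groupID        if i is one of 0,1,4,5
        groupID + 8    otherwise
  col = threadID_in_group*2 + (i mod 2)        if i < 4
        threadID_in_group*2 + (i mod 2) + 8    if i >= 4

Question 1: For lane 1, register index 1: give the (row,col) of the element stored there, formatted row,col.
0,3

L=1->g=1>>2=0, t=1&3=1
[1]->row 0+0=0  col 1·2+1+0=3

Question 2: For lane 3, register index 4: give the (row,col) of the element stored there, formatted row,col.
lane 3->3/4=0, 3 mod 4=3
i=4  r:0+0->0  c:2·3+0+8->14

0,14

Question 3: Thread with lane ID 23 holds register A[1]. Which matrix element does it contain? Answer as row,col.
5,7

lane 23⇒23/4=5, 23 mod 4=3
i=1  r:5+0⇒5  c:2·3+1+0⇒7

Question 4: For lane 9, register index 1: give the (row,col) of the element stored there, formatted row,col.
2,3

9: gid=2,tid=1
[1] (2+0,1*2+1+0) = (2,3)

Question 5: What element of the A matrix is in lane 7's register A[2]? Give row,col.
9,6

L=7⇒gr=7>>2=1, th=7&3=3
[2]⇒row 1+8=9  col 3·2+0+0=6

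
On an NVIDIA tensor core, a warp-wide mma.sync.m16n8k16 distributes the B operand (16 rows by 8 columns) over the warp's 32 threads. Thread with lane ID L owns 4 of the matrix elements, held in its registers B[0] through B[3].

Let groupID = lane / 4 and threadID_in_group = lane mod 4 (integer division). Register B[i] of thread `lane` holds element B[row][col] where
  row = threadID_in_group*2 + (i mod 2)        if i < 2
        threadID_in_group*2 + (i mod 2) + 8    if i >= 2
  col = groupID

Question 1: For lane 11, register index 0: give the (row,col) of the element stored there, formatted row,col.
6,2

lane 11⇒11/4=2, 11 mod 4=3
i=0  r:2·3+0+0⇒6  c:2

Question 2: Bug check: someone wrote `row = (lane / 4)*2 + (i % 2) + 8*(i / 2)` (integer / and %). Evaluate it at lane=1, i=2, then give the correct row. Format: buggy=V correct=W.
`(lane / 4)*2 + (i % 2) + 8*(i / 2)`[1,2]→8
1: G=0,T=1
[2] (1*2+0+8,0) = (10,0)
row: 8 vs 10

buggy=8 correct=10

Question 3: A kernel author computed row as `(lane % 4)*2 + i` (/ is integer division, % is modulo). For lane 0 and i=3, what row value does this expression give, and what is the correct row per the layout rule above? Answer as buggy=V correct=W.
buggy=3 correct=9

`(lane % 4)*2 + i`[0,3]->3
lane 0->0/4=0, 0 mod 4=0
i=3  r:2·0+1+8->9  c:0
row: 3 vs 9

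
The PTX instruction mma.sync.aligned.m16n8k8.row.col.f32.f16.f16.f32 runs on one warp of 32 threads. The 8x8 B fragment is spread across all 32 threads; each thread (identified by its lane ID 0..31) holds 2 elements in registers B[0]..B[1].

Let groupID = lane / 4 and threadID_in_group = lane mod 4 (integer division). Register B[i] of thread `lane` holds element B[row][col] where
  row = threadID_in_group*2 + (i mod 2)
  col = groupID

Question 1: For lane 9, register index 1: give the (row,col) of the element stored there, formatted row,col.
L=9->g=9>>2=2, t=9&3=1
[1]->row 1·2+1=3  col g=2

3,2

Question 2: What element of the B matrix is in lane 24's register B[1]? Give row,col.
1,6

24: g=6,t=0
[1] (0*2+1,6) = (1,6)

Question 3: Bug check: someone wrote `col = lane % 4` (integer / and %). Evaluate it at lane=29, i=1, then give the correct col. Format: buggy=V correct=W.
`lane % 4`[29,1]=>1
29: grp=7,tig=1
[1] (1*2+1,7) = (3,7)
col: 1 vs 7

buggy=1 correct=7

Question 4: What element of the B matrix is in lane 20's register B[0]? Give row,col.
0,5

lane 20: grp=5 (20/4), tig=0 (20%4)
i=0: r=0*2+0=0, c=grp=5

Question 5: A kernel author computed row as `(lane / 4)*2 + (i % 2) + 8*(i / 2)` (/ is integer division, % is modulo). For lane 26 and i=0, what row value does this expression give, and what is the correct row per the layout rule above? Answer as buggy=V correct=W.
buggy=12 correct=4

`(lane / 4)*2 + (i % 2) + 8*(i / 2)`[26,0]=>12
lane 26=>26/4=6, 26 mod 4=2
i=0  r:2·2+0=>4  c:6
row: 12 vs 4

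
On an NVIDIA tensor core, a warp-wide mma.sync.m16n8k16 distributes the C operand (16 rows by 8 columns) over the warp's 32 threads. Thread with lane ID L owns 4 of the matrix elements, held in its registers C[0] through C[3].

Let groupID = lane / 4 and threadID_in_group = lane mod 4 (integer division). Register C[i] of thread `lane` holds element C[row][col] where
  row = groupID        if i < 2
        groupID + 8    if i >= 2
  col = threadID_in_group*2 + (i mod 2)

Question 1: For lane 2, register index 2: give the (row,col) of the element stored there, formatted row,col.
8,4

lane 2->2/4=0, 2 mod 4=2
i=2  r:0+8->8  c:2·2+0->4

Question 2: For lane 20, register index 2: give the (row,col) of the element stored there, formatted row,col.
L=20->g=20>>2=5, t=20&3=0
[2]->row 5+8=13  col 0·2+0=0

13,0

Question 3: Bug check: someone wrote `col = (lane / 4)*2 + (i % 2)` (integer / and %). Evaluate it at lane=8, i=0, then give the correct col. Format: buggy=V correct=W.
`(lane / 4)*2 + (i % 2)`[8,0]→4
L=8→G=8>>2=2, T=8&3=0
[0]→row 2+0=2  col 0·2+0=0
col: 4 vs 0

buggy=4 correct=0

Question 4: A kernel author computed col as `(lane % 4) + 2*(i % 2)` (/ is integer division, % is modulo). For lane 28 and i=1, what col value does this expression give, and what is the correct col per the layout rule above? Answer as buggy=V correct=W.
buggy=2 correct=1

`(lane % 4) + 2*(i % 2)`[28,1]⇒2
lane 28⇒28/4=7, 28 mod 4=0
i=1  r:7+0⇒7  c:2·0+1⇒1
col: 2 vs 1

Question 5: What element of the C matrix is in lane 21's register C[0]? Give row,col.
L=21->gid=21>>2=5, tid=21&3=1
[0]->row 5+0=5  col 1·2+0=2

5,2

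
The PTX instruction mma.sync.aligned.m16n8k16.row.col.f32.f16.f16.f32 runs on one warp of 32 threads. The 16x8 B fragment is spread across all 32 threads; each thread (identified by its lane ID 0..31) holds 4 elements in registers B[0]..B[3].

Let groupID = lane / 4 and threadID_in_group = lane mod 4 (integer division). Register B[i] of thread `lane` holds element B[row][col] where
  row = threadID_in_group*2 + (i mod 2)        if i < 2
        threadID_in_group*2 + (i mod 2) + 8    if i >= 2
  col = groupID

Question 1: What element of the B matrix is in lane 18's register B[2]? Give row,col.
12,4

lane 18⇒18/4=4, 18 mod 4=2
i=2  r:2·2+0+8⇒12  c:4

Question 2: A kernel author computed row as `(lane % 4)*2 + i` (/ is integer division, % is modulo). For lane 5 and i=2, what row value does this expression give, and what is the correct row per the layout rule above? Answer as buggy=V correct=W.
buggy=4 correct=10

`(lane % 4)*2 + i`[5,2]->4
lane 5->5/4=1, 5 mod 4=1
i=2  r:2·1+0+8->10  c:1
row: 4 vs 10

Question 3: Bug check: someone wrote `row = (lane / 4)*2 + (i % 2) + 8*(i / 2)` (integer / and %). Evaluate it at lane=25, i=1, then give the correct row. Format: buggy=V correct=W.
buggy=13 correct=3

`(lane / 4)*2 + (i % 2) + 8*(i / 2)`[25,1]=>13
lane 25=>25/4=6, 25 mod 4=1
i=1  r:2·1+1+0=>3  c:6
row: 13 vs 3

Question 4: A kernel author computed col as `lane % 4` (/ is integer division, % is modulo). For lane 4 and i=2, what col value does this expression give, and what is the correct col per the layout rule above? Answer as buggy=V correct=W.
buggy=0 correct=1

`lane % 4`[4,2]⇒0
lane 4⇒4/4=1, 4 mod 4=0
i=2  r:2·0+0+8⇒8  c:1
col: 0 vs 1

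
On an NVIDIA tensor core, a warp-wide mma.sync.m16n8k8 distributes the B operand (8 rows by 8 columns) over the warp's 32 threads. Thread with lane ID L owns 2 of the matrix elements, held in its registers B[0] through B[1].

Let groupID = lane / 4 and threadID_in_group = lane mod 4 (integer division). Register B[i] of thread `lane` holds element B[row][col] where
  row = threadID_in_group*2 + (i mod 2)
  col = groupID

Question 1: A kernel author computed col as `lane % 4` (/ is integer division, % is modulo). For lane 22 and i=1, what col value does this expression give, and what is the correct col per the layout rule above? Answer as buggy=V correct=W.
buggy=2 correct=5

`lane % 4`[22,1]->2
lane 22->22/4=5, 22 mod 4=2
i=1  r:2·2+1->5  c:5
col: 2 vs 5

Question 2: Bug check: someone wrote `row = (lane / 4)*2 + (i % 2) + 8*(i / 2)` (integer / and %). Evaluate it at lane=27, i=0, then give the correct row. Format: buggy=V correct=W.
`(lane / 4)*2 + (i % 2) + 8*(i / 2)`[27,0]⇒12
L=27⇒gr=27>>2=6, th=27&3=3
[0]⇒row 3·2+0=6  col gr=6
row: 12 vs 6

buggy=12 correct=6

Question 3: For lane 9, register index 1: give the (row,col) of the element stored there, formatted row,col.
L=9->gid=9>>2=2, tid=9&3=1
[1]->row 1·2+1=3  col gid=2

3,2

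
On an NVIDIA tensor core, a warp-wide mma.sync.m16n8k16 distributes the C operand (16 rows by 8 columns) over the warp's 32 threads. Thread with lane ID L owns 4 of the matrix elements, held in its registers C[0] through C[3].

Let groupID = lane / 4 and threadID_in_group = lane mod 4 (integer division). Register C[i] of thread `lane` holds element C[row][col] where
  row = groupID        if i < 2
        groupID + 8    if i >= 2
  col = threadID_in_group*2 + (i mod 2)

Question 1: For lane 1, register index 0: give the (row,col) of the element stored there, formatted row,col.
lane 1: G=0 (1/4), T=1 (1%4)
i=0: r=0+0=0, c=1*2+0=2

0,2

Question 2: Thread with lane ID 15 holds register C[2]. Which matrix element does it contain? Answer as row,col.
11,6

L=15->gid=15>>2=3, tid=15&3=3
[2]->row 3+8=11  col 3·2+0=6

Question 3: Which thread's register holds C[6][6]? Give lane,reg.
27,0

r: 6->gid=6,r8=0  c: 6->tid=3,i&1=0
L=6*4+3=27  i=0*2+0=0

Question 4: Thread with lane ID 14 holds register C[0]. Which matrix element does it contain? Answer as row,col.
14: gr=3,th=2
[0] (3+0,2*2+0) = (3,4)

3,4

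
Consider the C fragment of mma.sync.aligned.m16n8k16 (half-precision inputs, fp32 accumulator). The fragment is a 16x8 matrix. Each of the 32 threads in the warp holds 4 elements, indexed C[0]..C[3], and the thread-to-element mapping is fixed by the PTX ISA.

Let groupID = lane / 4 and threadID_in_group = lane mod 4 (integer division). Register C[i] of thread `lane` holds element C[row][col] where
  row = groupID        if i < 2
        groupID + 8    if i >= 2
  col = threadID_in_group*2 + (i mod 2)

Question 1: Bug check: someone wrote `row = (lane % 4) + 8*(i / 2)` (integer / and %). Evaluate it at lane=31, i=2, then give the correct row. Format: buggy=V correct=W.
buggy=11 correct=15

`(lane % 4) + 8*(i / 2)`[31,2]=>11
lane 31: grp=7 (31/4), tig=3 (31%4)
i=2: r=7+8=15, c=3*2+0=6
row: 11 vs 15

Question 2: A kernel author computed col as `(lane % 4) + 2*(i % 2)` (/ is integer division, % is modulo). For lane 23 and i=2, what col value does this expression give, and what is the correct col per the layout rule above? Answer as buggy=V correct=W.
`(lane % 4) + 2*(i % 2)`[23,2]=>3
lane 23=>23/4=5, 23 mod 4=3
i=2  r:5+8=>13  c:2·3+0=>6
col: 3 vs 6

buggy=3 correct=6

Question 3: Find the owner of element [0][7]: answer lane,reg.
3,1

r=0⇒gr=0,Rb=0  c=7⇒th=3,odd=1
L=0*4+3=3  i=0*2+1=1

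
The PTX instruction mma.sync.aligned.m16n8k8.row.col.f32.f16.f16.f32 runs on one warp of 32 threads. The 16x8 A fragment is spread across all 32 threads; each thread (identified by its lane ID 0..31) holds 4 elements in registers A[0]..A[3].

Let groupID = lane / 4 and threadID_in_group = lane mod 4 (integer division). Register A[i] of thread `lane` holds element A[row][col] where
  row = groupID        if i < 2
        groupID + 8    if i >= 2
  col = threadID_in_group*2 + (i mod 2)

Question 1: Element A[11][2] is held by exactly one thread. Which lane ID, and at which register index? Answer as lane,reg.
r=11→G=3,rhi=1  c=2→T=1,p=0
L=3*4+1=13  i=1*2+0=2

13,2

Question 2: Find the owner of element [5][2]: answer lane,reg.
21,0

r=5⇒gr=5,Rb=0  c=2⇒th=1,odd=0
L=5*4+1=21  i=0*2+0=0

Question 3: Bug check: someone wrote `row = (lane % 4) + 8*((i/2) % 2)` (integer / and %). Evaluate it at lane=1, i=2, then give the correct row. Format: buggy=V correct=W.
buggy=9 correct=8

`(lane % 4) + 8*((i/2) % 2)`[1,2]->9
lane 1->1/4=0, 1 mod 4=1
i=2  r:0+8->8  c:2·1+0->2
row: 9 vs 8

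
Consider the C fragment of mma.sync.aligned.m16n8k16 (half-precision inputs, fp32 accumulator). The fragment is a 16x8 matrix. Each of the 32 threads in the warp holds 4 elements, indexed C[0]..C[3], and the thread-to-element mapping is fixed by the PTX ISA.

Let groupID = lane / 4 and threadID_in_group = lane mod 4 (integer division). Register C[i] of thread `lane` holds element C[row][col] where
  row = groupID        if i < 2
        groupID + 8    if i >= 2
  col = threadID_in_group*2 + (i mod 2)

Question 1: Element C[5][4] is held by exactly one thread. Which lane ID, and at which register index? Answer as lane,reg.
22,0

r=5->g=5,rb=0  c=4->t=2,b0=0
L=5*4+2=22  i=0*2+0=0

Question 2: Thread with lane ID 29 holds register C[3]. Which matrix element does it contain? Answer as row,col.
15,3

29: gid=7,tid=1
[3] (7+8,1*2+1) = (15,3)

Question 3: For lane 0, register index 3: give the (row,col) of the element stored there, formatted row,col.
L=0→G=0>>2=0, T=0&3=0
[3]→row 0+8=8  col 0·2+1=1

8,1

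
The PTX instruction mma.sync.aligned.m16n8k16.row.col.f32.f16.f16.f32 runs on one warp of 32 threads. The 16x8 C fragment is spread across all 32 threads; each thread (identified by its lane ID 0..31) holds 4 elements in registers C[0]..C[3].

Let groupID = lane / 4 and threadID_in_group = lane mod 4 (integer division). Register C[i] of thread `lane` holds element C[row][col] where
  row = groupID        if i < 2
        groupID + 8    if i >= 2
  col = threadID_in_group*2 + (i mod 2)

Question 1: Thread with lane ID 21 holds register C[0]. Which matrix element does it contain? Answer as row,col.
5,2

lane 21: gid=5 (21/4), tid=1 (21%4)
i=0: r=5+0=5, c=1*2+0=2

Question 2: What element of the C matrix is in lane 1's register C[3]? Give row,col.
8,3

lane 1: gid=0 (1/4), tid=1 (1%4)
i=3: r=0+8=8, c=1*2+1=3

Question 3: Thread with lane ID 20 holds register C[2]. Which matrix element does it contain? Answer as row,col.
13,0

lane 20->20/4=5, 20 mod 4=0
i=2  r:5+8->13  c:2·0+0->0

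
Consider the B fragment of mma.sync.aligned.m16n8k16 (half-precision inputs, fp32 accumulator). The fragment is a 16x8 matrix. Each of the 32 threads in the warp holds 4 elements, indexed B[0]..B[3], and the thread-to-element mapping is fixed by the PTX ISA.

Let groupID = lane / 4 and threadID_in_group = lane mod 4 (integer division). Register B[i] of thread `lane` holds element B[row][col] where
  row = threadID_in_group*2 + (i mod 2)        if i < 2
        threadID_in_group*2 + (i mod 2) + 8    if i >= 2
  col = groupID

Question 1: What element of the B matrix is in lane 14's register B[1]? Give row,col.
lane 14→14/4=3, 14 mod 4=2
i=1  r:2·2+1+0→5  c:3

5,3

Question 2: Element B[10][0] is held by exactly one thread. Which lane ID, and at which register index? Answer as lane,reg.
1,2

c: 0->gid=0  r: 10->r8=1,tid=1,i&1=0
L=0*4+1=1  i=1*2+0=2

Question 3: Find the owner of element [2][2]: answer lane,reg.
9,0

c=2⇒gr=2  r=2⇒Rb=0,th=1,odd=0
L=2*4+1=9  i=0*2+0=0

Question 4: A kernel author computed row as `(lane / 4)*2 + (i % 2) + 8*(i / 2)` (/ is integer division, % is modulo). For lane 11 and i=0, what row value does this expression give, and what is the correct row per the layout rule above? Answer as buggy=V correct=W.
`(lane / 4)*2 + (i % 2) + 8*(i / 2)`[11,0]→4
L=11→G=11>>2=2, T=11&3=3
[0]→row 3·2+0+0=6  col G=2
row: 4 vs 6

buggy=4 correct=6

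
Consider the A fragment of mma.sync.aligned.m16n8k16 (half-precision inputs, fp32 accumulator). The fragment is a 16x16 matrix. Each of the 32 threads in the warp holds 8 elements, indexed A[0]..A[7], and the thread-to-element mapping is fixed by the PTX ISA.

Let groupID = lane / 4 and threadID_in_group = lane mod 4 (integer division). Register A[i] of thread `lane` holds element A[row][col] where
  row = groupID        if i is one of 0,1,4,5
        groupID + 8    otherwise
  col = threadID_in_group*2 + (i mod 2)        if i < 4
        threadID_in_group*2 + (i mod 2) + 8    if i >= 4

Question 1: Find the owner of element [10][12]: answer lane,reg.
r=10⇒gr=2,Rb=1  c=12⇒Cb=1,th=2,odd=0
L=2*4+2=10  i=1*4+1*2+0=6

10,6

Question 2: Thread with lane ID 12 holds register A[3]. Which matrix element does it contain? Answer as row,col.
lane 12->12/4=3, 12 mod 4=0
i=3  r:3+8->11  c:2·0+1+0->1

11,1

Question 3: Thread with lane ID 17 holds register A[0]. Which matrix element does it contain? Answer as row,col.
4,2

lane 17->17/4=4, 17 mod 4=1
i=0  r:4+0->4  c:2·1+0+0->2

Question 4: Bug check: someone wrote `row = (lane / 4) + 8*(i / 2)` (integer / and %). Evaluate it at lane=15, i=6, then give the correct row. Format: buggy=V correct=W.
`(lane / 4) + 8*(i / 2)`[15,6]→27
lane 15→15/4=3, 15 mod 4=3
i=6  r:3+8→11  c:2·3+0+8→14
row: 27 vs 11

buggy=27 correct=11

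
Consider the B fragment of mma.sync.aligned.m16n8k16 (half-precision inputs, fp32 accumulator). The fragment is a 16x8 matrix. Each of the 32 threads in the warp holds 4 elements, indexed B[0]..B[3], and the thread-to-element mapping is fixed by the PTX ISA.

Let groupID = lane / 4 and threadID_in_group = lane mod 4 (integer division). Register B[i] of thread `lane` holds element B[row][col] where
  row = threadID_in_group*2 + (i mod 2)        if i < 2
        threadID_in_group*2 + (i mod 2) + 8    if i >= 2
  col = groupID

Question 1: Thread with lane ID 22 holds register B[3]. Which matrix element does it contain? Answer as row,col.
13,5

lane 22: gid=5 (22/4), tid=2 (22%4)
i=3: r=2*2+1+8=13, c=gid=5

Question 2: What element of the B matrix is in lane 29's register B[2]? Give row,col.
L=29→G=29>>2=7, T=29&3=1
[2]→row 1·2+0+8=10  col G=7

10,7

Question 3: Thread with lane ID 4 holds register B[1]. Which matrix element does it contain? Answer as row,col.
1,1

4: G=1,T=0
[1] (0*2+1+0,1) = (1,1)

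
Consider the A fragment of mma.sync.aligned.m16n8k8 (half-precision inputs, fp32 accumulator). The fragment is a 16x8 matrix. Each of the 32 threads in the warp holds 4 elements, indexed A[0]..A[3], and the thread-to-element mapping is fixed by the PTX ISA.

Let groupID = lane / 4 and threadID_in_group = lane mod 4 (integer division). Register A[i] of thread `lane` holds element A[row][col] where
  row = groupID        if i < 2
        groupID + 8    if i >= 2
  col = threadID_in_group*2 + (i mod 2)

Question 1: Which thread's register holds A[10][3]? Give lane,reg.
9,3

r=10→G=2,rhi=1  c=3→T=1,p=1
L=2*4+1=9  i=1*2+1=3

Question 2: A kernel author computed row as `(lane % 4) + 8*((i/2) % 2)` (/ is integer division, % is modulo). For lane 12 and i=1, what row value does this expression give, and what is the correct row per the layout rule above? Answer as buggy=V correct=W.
buggy=0 correct=3

`(lane % 4) + 8*((i/2) % 2)`[12,1]->0
12: gid=3,tid=0
[1] (3+0,0*2+1) = (3,1)
row: 0 vs 3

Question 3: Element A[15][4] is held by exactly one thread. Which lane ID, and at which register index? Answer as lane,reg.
30,2

r=15→G=7,rhi=1  c=4→T=2,p=0
L=7*4+2=30  i=1*2+0=2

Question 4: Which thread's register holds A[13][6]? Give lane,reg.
23,2

r:13=>grp=5,rB=1  c:6=>tig=3,lo=0
L=5*4+3=23  i=1*2+0=2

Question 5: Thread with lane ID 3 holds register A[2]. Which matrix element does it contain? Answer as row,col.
8,6

L=3→G=3>>2=0, T=3&3=3
[2]→row 0+8=8  col 3·2+0=6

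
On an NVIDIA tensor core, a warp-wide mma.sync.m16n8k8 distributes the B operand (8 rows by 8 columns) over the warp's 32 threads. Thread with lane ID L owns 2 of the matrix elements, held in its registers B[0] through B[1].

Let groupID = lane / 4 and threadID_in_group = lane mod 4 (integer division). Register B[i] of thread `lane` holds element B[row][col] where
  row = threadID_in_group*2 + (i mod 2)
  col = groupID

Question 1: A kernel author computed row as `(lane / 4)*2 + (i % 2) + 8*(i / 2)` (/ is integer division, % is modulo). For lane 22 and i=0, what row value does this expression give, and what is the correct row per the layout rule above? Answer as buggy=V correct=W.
buggy=10 correct=4

`(lane / 4)*2 + (i % 2) + 8*(i / 2)`[22,0]→10
lane 22: G=5 (22/4), T=2 (22%4)
i=0: r=2*2+0=4, c=G=5
row: 10 vs 4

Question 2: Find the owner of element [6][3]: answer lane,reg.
15,0

c=3→G=3  r=6→T=3,p=0
L=3*4+3=15  i=0=0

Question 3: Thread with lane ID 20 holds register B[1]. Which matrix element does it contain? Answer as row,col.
1,5

lane 20->20/4=5, 20 mod 4=0
i=1  r:2·0+1->1  c:5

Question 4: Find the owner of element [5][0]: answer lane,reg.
c:0=>grp=0  r:5=>tig=2,lo=1
L=0*4+2=2  i=1=1

2,1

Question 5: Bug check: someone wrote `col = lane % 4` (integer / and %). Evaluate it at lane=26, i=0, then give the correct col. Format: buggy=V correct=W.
buggy=2 correct=6

`lane % 4`[26,0]->2
26: g=6,t=2
[0] (2*2+0,6) = (4,6)
col: 2 vs 6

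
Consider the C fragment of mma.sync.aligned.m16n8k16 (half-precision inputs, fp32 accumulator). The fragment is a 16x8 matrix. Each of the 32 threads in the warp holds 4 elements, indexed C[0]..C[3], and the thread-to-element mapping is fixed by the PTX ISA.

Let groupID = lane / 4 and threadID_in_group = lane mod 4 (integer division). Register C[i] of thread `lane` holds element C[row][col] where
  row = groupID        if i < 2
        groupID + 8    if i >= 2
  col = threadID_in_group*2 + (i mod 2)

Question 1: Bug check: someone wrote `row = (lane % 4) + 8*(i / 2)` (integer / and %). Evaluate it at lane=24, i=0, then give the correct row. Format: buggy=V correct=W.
`(lane % 4) + 8*(i / 2)`[24,0]→0
24: G=6,T=0
[0] (6+0,0*2+0) = (6,0)
row: 0 vs 6

buggy=0 correct=6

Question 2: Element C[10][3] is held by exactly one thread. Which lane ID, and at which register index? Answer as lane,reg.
9,3

r=10⇒gr=2,Rb=1  c=3⇒th=1,odd=1
L=2*4+1=9  i=1*2+1=3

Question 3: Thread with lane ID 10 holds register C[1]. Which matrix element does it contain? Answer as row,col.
10: grp=2,tig=2
[1] (2+0,2*2+1) = (2,5)

2,5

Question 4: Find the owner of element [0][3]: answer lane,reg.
r=0→G=0,rhi=0  c=3→T=1,p=1
L=0*4+1=1  i=0*2+1=1

1,1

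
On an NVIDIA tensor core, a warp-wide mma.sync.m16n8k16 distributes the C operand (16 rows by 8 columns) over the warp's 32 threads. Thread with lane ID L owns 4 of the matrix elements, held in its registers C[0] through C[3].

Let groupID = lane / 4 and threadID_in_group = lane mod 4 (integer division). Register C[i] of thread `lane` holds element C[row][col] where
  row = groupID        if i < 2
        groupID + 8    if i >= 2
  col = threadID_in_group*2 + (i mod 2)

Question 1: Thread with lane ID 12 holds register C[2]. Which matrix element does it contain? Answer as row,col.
lane 12: g=3 (12/4), t=0 (12%4)
i=2: r=3+8=11, c=0*2+0=0

11,0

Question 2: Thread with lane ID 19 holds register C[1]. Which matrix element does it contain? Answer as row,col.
19: gid=4,tid=3
[1] (4+0,3*2+1) = (4,7)

4,7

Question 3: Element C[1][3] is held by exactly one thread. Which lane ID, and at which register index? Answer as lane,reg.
5,1

r=1->g=1,rb=0  c=3->t=1,b0=1
L=1*4+1=5  i=0*2+1=1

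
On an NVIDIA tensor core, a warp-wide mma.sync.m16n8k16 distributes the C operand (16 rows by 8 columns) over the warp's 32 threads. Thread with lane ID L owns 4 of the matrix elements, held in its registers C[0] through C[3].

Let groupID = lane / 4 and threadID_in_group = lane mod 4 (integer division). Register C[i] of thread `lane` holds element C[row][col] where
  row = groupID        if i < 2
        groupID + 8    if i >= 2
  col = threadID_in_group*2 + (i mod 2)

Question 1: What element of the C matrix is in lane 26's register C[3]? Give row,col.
14,5

26: gid=6,tid=2
[3] (6+8,2*2+1) = (14,5)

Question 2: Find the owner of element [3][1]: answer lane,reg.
r: 3->gid=3,r8=0  c: 1->tid=0,i&1=1
L=3*4+0=12  i=0*2+1=1

12,1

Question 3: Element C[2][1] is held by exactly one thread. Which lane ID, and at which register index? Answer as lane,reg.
r:2=>grp=2,rB=0  c:1=>tig=0,lo=1
L=2*4+0=8  i=0*2+1=1

8,1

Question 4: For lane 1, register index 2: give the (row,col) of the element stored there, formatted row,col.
lane 1: G=0 (1/4), T=1 (1%4)
i=2: r=0+8=8, c=1*2+0=2

8,2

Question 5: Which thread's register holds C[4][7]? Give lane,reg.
r:4=>grp=4,rB=0  c:7=>tig=3,lo=1
L=4*4+3=19  i=0*2+1=1

19,1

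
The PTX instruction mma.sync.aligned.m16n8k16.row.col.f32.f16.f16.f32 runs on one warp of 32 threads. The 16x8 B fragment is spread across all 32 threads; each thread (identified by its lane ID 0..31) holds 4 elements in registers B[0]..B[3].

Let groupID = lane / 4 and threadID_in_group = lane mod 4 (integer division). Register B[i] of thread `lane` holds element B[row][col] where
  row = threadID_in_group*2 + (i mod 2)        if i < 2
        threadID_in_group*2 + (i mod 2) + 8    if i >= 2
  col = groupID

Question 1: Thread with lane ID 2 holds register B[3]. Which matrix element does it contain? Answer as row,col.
13,0

L=2->g=2>>2=0, t=2&3=2
[3]->row 2·2+1+8=13  col g=0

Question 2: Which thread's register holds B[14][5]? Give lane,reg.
23,2

c=5→G=5  r=14→rhi=1,T=3,p=0
L=5*4+3=23  i=1*2+0=2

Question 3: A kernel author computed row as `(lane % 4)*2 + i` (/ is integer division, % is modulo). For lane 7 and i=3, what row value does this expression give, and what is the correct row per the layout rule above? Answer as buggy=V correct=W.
`(lane % 4)*2 + i`[7,3]->9
7: g=1,t=3
[3] (3*2+1+8,1) = (15,1)
row: 9 vs 15

buggy=9 correct=15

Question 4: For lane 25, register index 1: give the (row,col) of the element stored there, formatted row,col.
3,6

lane 25=>25/4=6, 25 mod 4=1
i=1  r:2·1+1+0=>3  c:6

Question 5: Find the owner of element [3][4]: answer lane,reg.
17,1

c=4⇒gr=4  r=3⇒Rb=0,th=1,odd=1
L=4*4+1=17  i=0*2+1=1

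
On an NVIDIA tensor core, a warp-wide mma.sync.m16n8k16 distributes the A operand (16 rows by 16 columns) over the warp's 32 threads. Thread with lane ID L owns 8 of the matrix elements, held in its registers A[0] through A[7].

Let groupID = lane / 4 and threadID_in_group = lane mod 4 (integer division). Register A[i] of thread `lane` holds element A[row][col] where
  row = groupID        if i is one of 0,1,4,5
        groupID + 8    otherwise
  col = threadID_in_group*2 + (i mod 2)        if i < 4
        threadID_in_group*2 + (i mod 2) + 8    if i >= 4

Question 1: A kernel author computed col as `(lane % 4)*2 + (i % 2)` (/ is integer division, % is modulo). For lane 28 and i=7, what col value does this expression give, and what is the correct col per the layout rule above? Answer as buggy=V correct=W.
buggy=1 correct=9

`(lane % 4)*2 + (i % 2)`[28,7]⇒1
28: gr=7,th=0
[7] (7+8,0*2+1+8) = (15,9)
col: 1 vs 9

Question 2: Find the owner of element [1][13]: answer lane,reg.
6,5

r: 1->gid=1,r8=0  c: 13->c8=1,tid=2,i&1=1
L=1*4+2=6  i=1*4+0*2+1=5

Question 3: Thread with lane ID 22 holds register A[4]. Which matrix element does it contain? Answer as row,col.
5,12

lane 22: grp=5 (22/4), tig=2 (22%4)
i=4: r=5+0=5, c=2*2+0+8=12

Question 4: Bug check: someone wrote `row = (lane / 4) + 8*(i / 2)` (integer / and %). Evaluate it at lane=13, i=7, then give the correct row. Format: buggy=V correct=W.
`(lane / 4) + 8*(i / 2)`[13,7]⇒27
13: gr=3,th=1
[7] (3+8,1*2+1+8) = (11,11)
row: 27 vs 11

buggy=27 correct=11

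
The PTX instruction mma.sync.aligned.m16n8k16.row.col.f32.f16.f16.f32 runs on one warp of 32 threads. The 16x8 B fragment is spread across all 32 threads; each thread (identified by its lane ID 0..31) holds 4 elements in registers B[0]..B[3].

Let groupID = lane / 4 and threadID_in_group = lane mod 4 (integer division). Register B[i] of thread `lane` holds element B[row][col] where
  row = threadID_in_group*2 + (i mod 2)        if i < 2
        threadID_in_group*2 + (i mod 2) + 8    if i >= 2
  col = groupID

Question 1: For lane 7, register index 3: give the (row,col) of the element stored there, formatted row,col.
lane 7→7/4=1, 7 mod 4=3
i=3  r:2·3+1+8→15  c:1

15,1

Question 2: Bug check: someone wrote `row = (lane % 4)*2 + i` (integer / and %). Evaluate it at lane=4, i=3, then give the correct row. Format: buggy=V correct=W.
buggy=3 correct=9

`(lane % 4)*2 + i`[4,3]⇒3
L=4⇒gr=4>>2=1, th=4&3=0
[3]⇒row 0·2+1+8=9  col gr=1
row: 3 vs 9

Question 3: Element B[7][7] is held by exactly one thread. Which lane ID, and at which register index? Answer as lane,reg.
31,1

c=7⇒gr=7  r=7⇒Rb=0,th=3,odd=1
L=7*4+3=31  i=0*2+1=1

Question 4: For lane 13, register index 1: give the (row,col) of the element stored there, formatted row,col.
13: G=3,T=1
[1] (1*2+1+0,3) = (3,3)

3,3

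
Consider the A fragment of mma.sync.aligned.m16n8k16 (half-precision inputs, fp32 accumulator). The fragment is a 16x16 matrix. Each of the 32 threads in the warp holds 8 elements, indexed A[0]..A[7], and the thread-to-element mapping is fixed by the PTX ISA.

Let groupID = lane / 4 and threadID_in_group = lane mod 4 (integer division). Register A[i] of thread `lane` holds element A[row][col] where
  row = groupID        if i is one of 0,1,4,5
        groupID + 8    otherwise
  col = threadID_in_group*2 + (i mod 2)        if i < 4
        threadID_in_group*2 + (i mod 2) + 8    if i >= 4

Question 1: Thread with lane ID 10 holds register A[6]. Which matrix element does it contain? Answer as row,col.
10: gid=2,tid=2
[6] (2+8,2*2+0+8) = (10,12)

10,12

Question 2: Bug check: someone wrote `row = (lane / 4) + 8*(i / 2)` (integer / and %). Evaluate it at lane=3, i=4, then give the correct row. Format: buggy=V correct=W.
`(lane / 4) + 8*(i / 2)`[3,4]→16
lane 3: G=0 (3/4), T=3 (3%4)
i=4: r=0+0=0, c=3*2+0+8=14
row: 16 vs 0

buggy=16 correct=0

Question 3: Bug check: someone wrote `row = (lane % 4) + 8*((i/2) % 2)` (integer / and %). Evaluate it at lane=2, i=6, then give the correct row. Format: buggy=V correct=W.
`(lane % 4) + 8*((i/2) % 2)`[2,6]->10
L=2->gid=2>>2=0, tid=2&3=2
[6]->row 0+8=8  col 2·2+0+8=12
row: 10 vs 8

buggy=10 correct=8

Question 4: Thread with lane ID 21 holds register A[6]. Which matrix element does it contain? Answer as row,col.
L=21->gid=21>>2=5, tid=21&3=1
[6]->row 5+8=13  col 1·2+0+8=10

13,10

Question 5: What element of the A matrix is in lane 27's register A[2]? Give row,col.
L=27->gid=27>>2=6, tid=27&3=3
[2]->row 6+8=14  col 3·2+0+0=6

14,6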